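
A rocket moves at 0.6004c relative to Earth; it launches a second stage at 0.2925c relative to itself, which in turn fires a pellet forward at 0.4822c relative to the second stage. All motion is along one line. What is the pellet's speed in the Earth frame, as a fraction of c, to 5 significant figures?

Compose boost 2: (0.2925 + 0.6004)/(1 + 0.2925×0.6004) = 0.89290/1.175617 = 0.7595161
Compose boost 3: (0.4822 + 0.7595161)/(1 + 0.4822×0.7595161) = 1.241716/1.366239 = 0.90886

u ≈ 0.90886c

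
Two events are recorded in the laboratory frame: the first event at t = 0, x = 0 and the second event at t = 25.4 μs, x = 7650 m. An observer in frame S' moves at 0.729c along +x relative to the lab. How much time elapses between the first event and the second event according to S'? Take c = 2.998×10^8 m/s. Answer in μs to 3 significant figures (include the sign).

Δt' ≈ 9.93 μs

γ = 1/√(1 − 0.729²) = 1.4609
Δt' = γ(Δt − vΔx/c²) = 1.4609 × (25.4 μs − 0.729×7650 m / (2.998×10^8 m/s))
= 1.4609 × (6.7981 μs) = 9.93 μs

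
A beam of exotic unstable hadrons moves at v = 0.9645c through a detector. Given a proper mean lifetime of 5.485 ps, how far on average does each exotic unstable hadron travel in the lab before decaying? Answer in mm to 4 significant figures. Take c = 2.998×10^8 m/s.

d ≈ 6.006 mm

γ = 1/√(1 − 0.9645²) = 3.78669
Dilated lifetime: Δt = γτ₀ = 3.78669 × 5.485 ps = 20.7700 ps
d = vΔt = 0.9645c × 20.7700 ps = 2.89157×10^8 m/s × 2.07700×10^-11 s = 6.006 mm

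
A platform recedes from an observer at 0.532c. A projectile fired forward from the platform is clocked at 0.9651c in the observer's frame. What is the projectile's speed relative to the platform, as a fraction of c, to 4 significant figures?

u' ≈ 0.8901c

Inverse velocity addition: u' = (u − v)/(1 − uv/c²)
= (0.9651 − 0.532)/(1 − 0.9651×0.532) = 0.4331/0.486567 = 0.8901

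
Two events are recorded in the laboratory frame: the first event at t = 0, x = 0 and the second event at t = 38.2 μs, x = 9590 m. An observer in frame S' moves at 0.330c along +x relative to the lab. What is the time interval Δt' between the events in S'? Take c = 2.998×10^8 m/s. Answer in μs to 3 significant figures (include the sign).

Δt' ≈ 29.3 μs

γ = 1/√(1 − 0.330²) = 1.0593
Δt' = γ(Δt − vΔx/c²) = 1.0593 × (38.2 μs − 0.330×9590 m / (2.998×10^8 m/s))
= 1.0593 × (27.644 μs) = 29.3 μs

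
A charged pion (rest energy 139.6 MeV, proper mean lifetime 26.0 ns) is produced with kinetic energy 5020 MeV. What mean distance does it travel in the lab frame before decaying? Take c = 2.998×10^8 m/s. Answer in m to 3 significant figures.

γ = 1 + K/(m₀c²) = 1 + 5020/139.6 = 36.960
β = √(1 − 1/γ²) = 0.99963
Dilated lifetime: γτ₀ = 36.960 × 26.0 ns = 960.96 ns
d = βc·γτ₀ = 0.99963 × (2.998×10^8 m/s) × 9.6096×10^-7 s = 288 m

d ≈ 288 m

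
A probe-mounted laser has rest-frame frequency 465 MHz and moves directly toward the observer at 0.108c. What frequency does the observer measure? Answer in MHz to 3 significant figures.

Relativistic Doppler: f_obs = f_src √((1+β)/(1−β))
= 465 × √(1.1080/0.89200) = 465 × 1.1145 = 518 MHz

f_obs ≈ 518 MHz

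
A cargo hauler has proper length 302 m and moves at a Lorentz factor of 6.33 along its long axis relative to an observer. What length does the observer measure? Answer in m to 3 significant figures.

L ≈ 47.7 m

γ = 6.33 (given)
Length contraction: L = L₀/γ = 302/6.33 = 47.7 m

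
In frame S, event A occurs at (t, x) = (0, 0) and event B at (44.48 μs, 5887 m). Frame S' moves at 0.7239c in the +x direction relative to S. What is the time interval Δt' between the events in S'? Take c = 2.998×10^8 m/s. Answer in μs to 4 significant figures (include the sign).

Δt' ≈ 43.87 μs

γ = 1/√(1 − 0.7239²) = 1.44948
Δt' = γ(Δt − vΔx/c²) = 1.44948 × (44.48 μs − 0.7239×5887 m / (2.998×10^8 m/s))
= 1.44948 × (30.2652 μs) = 43.87 μs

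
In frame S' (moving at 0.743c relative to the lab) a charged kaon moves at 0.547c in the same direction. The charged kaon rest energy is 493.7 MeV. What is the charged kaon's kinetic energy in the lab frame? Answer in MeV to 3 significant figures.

K ≈ 746 MeV

u_lab = (0.547 + 0.743)/(1 + 0.547×0.743) = 0.917222
γ = 1/√(1 − 0.917222²) = 2.5102
K = (γ − 1)m₀c² = (2.5102 − 1) × 493.7 = 1.5102 × 493.7 = 746 MeV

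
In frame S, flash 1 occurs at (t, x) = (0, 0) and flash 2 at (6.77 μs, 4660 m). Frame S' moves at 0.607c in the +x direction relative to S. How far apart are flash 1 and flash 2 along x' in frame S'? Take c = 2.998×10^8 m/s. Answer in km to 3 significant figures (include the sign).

Δx' ≈ 4.31 km

γ = 1/√(1 − 0.607²) = 1.2583
Δx' = γ(Δx − vΔt) = 1.2583 × (4660 m − 0.607×(2.998×10^8 m/s)×6.77×10^-6 s)
= 1.2583 × (3428.0 m) = 4.31 km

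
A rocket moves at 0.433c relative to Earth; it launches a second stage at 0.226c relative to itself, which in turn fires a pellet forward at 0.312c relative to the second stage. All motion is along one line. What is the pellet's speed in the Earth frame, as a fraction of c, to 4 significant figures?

Compose boost 2: (0.226 + 0.433)/(1 + 0.226×0.433) = 0.6590/1.09786 = 0.600260
Compose boost 3: (0.312 + 0.600260)/(1 + 0.312×0.600260) = 0.912260/1.18728 = 0.7684

u ≈ 0.7684c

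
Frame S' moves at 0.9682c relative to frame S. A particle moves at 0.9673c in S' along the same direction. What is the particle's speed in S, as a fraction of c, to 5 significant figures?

u ≈ 0.99946c

Relativistic velocity addition: u = (u' + v)/(1 + u'v/c²)
= (0.9673 + 0.9682)/(1 + 0.9673×0.9682) = 1.9355/1.936540 = 0.99946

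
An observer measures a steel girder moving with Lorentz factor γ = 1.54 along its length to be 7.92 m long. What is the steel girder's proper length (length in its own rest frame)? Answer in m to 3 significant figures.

γ = 1.54 (given)
L₀ = γL = 1.54 × 7.92 = 12.2 m

L₀ ≈ 12.2 m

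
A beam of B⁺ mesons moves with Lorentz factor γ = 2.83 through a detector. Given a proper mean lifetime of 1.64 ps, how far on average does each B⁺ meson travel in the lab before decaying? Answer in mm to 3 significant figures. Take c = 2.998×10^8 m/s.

d ≈ 1.30 mm

β = √(1 − 1/γ²) = √(1 − 1/2.83²) = 0.93549
Dilated lifetime: Δt = γτ₀ = 2.83 × 1.64 ps = 4.6412 ps
d = vΔt = 0.93549c × 4.6412 ps = 2.8046×10^8 m/s × 4.6412×10^-12 s = 1.30 mm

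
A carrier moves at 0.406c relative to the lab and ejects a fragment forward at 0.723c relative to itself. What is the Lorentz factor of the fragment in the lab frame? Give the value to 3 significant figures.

γ ≈ 2.05

u_lab = (0.723 + 0.406)/(1 + 0.723×0.406) = 1.129/1.29354 = 0.872800
γ = 1/√(1 − 0.872800²) = 2.05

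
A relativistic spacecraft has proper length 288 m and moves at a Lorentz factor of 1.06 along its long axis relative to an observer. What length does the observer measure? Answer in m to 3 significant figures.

L ≈ 272 m

γ = 1.06 (given)
Length contraction: L = L₀/γ = 288/1.06 = 272 m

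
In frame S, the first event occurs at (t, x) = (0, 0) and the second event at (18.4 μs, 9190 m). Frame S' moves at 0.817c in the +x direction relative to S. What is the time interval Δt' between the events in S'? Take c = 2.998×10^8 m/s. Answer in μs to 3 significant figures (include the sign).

Δt' ≈ -11.5 μs

γ = 1/√(1 − 0.817²) = 1.7342
Δt' = γ(Δt − vΔx/c²) = 1.7342 × (18.4 μs − 0.817×9190 m / (2.998×10^8 m/s))
= 1.7342 × (-6.6441 μs) = -11.5 μs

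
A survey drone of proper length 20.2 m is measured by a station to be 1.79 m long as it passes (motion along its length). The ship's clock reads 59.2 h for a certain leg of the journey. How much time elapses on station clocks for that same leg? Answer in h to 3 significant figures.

Δt ≈ 668 h

Length contraction ⇒ γ = L₀/L = 20.2/1.79 = 11.285
Time dilation: Δt = γτ₀ = 11.285 × 59.2 h = 668 h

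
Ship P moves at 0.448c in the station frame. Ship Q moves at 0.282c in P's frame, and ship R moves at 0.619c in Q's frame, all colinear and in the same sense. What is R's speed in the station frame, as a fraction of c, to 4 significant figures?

Compose boost 2: (0.282 + 0.448)/(1 + 0.282×0.448) = 0.7300/1.12634 = 0.648119
Compose boost 3: (0.619 + 0.648119)/(1 + 0.619×0.648119) = 1.26712/1.40119 = 0.9043

u ≈ 0.9043c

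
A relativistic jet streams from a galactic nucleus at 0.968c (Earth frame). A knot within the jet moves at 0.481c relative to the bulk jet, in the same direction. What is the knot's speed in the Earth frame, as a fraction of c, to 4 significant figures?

u ≈ 0.9887c

Relativistic velocity addition: u = (u' + v)/(1 + u'v/c²)
= (0.481 + 0.968)/(1 + 0.481×0.968) = 1.449/1.46561 = 0.9887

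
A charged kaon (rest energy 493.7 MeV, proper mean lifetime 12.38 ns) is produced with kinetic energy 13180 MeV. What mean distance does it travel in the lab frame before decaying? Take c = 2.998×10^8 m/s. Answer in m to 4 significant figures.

d ≈ 102.7 m

γ = 1 + K/(m₀c²) = 1 + 13180/493.7 = 27.6964
β = √(1 − 1/γ²) = 0.999348
Dilated lifetime: γτ₀ = 27.6964 × 12.38 ns = 342.881 ns
d = βc·γτ₀ = 0.999348 × (2.998×10^8 m/s) × 3.42881×10^-7 s = 102.7 m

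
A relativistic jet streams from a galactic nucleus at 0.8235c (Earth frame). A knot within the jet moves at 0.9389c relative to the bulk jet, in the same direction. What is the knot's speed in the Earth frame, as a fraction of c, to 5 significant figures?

Relativistic velocity addition: u = (u' + v)/(1 + u'v/c²)
= (0.9389 + 0.8235)/(1 + 0.9389×0.8235) = 1.7624/1.773184 = 0.99392

u ≈ 0.99392c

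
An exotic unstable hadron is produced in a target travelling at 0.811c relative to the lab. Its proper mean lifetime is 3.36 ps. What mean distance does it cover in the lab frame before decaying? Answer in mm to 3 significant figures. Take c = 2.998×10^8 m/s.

γ = 1/√(1 − 0.811²) = 1.7093
Dilated lifetime: Δt = γτ₀ = 1.7093 × 3.36 ps = 5.7431 ps
d = vΔt = 0.811c × 5.7431 ps = 2.4314×10^8 m/s × 5.7431×10^-12 s = 1.40 mm

d ≈ 1.40 mm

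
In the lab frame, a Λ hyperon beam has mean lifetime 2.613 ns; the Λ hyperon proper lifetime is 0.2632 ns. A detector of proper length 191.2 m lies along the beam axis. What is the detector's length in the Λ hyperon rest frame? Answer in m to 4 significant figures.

Time dilation ⇒ γ = Δt/τ₀ = 2.613/0.2632 = 9.92781
Length contraction: L = L₀/γ = 191.2/9.92781 = 19.26 m

L ≈ 19.26 m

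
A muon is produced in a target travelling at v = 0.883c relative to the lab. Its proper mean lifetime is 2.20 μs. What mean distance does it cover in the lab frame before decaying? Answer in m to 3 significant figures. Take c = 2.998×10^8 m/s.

d ≈ 1240 m

γ = 1/√(1 − 0.883²) = 2.1305
Dilated lifetime: Δt = γτ₀ = 2.1305 × 2.20 μs = 4.6871 μs
d = vΔt = 0.883c × 4.6871 μs = 2.6472×10^8 m/s × 4.6871×10^-6 s = 1240 m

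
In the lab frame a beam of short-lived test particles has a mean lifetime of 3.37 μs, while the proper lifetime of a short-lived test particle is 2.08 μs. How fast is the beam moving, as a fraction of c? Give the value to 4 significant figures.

β ≈ 0.7868

γ = Δt/τ₀ = 3.37/2.08 = 1.62019
β = √(1 − 1/γ²) = √(1 − 1/1.62019²) = 0.7868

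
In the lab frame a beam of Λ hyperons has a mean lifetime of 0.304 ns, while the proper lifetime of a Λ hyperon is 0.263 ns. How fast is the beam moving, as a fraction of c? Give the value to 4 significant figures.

γ = Δt/τ₀ = 0.304/0.263 = 1.15589
β = √(1 − 1/γ²) = √(1 − 1/1.15589²) = 0.5015

β ≈ 0.5015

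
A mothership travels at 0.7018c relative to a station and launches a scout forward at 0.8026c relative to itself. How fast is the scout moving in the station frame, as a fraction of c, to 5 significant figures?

u ≈ 0.96235c

Compose boost 2: (0.8026 + 0.7018)/(1 + 0.8026×0.7018) = 1.5044/1.563265 = 0.96235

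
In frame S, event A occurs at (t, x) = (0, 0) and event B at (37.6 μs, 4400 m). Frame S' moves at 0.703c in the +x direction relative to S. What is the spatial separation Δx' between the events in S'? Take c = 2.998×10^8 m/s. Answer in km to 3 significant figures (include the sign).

Δx' ≈ -4.96 km

γ = 1/√(1 − 0.703²) = 1.4061
Δx' = γ(Δx − vΔt) = 1.4061 × (4400 m − 0.703×(2.998×10^8 m/s)×37.6×10^-6 s)
= 1.4061 × (-3524.6 m) = -4.96 km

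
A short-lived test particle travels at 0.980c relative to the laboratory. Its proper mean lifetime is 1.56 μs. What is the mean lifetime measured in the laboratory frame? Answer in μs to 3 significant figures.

Δt ≈ 7.84 μs

γ = 1/√(1 − 0.980²) = 5.0252
Time dilation: Δt = γτ₀ = 5.0252 × 1.56 μs = 7.84 μs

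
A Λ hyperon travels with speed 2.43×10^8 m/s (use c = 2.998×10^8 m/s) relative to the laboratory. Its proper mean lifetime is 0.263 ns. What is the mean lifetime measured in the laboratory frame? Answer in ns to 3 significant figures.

Δt ≈ 0.449 ns

β = v/c = 2.43×10^8 / 2.998×10^8 = 0.81054
γ = 1/√(1 − 0.81054²) = 1.7074
Time dilation: Δt = γτ₀ = 1.7074 × 0.263 ns = 0.449 ns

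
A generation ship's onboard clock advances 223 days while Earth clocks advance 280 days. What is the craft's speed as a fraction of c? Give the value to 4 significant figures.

γ = Δt/τ₀ = 280/223 = 1.25561
β = √(1 − 1/γ²) = √(1 − 1/1.25561²) = 0.6047

β ≈ 0.6047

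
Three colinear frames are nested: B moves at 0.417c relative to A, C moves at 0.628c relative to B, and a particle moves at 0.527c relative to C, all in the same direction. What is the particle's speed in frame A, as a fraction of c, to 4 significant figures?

u ≈ 0.9434c

Compose boost 2: (0.628 + 0.417)/(1 + 0.628×0.417) = 1.045/1.26188 = 0.828132
Compose boost 3: (0.527 + 0.828132)/(1 + 0.527×0.828132) = 1.35513/1.43643 = 0.9434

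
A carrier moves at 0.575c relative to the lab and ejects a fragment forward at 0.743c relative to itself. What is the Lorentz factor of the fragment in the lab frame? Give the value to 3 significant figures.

γ ≈ 2.61

u_lab = (0.743 + 0.575)/(1 + 0.743×0.575) = 1.318/1.42722 = 0.923470
γ = 1/√(1 − 0.923470²) = 2.61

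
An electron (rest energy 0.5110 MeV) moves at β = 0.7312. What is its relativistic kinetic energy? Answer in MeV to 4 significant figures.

γ = 1/√(1 − 0.7312²) = 1.46592
K = (γ − 1)m₀c² = (1.46592 − 1) × 0.5110 MeV = 0.465925 × 0.5110 MeV = 0.2381 MeV

K ≈ 0.2381 MeV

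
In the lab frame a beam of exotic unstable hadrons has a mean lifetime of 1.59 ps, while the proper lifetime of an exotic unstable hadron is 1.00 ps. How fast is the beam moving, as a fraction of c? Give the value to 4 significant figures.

β ≈ 0.7775

γ = Δt/τ₀ = 1.59/1.00 = 1.59000
β = √(1 − 1/γ²) = √(1 − 1/1.59000²) = 0.7775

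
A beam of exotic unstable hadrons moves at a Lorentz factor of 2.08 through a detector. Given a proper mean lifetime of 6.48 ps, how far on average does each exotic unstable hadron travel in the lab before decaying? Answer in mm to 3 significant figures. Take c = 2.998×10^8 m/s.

β = √(1 − 1/γ²) = √(1 − 1/2.08²) = 0.87685
Dilated lifetime: Δt = γτ₀ = 2.08 × 6.48 ps = 13.478 ps
d = vΔt = 0.87685c × 13.478 ps = 2.6288×10^8 m/s × 1.3478×10^-11 s = 3.54 mm

d ≈ 3.54 mm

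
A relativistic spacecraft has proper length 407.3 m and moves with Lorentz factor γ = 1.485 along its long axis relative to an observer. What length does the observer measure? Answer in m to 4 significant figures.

γ = 1.485 (given)
Length contraction: L = L₀/γ = 407.3/1.485 = 274.3 m

L ≈ 274.3 m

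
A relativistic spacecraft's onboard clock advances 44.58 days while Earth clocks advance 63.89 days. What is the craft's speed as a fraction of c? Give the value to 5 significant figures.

β ≈ 0.71633

γ = Δt/τ₀ = 63.89/44.58 = 1.433154
β = √(1 − 1/γ²) = √(1 − 1/1.433154²) = 0.71633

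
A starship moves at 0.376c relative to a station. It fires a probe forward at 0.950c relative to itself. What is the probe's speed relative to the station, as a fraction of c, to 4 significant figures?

u ≈ 0.9770c

Relativistic velocity addition: u = (u' + v)/(1 + u'v/c²)
= (0.950 + 0.376)/(1 + 0.950×0.376) = 1.326/1.35720 = 0.9770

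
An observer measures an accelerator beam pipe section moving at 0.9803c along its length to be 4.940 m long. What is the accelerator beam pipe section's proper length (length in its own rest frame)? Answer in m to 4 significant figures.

L₀ ≈ 25.01 m

γ = 1/√(1 − 0.9803²) = 5.06292
L₀ = γL = 5.06292 × 4.940 = 25.01 m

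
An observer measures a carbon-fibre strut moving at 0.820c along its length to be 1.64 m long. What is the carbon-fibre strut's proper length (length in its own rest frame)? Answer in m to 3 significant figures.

γ = 1/√(1 − 0.820²) = 1.7471
L₀ = γL = 1.7471 × 1.64 = 2.87 m

L₀ ≈ 2.87 m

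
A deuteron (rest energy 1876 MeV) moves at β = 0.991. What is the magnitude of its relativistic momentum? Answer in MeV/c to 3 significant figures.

p ≈ 13900 MeV/c

γ = 1/√(1 − 0.991²) = 7.4704
p = γβm₀c = 7.4704 × 0.991 × 1876 MeV/c = 13900 MeV/c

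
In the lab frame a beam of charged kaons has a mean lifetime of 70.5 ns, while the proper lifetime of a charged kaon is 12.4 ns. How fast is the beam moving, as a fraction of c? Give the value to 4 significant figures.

β ≈ 0.9844

γ = Δt/τ₀ = 70.5/12.4 = 5.68548
β = √(1 − 1/γ²) = √(1 − 1/5.68548²) = 0.9844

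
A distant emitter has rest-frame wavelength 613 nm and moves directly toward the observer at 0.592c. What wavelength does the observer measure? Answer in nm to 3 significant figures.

Relativistic Doppler: λ_obs = λ_src √((1−β)/(1+β))
= 613 × √(0.40800/1.5920) = 613 × 0.50624 = 310 nm

λ_obs ≈ 310 nm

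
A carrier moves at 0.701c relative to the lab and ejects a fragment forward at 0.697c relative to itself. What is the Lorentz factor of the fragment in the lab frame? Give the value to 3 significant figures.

γ ≈ 2.91

u_lab = (0.697 + 0.701)/(1 + 0.697×0.701) = 1.398/1.48860 = 0.939139
γ = 1/√(1 − 0.939139²) = 2.91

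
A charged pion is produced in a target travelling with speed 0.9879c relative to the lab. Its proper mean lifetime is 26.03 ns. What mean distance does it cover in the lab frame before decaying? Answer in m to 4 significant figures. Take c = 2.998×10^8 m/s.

d ≈ 49.71 m

γ = 1/√(1 − 0.9879²) = 6.44778
Dilated lifetime: Δt = γτ₀ = 6.44778 × 26.03 ns = 167.836 ns
d = vΔt = 0.9879c × 167.836 ns = 2.96172×10^8 m/s × 1.67836×10^-7 s = 49.71 m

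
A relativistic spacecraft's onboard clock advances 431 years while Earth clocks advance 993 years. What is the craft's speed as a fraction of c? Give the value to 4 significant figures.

γ = Δt/τ₀ = 993/431 = 2.30394
β = √(1 − 1/γ²) = √(1 − 1/2.30394²) = 0.9009

β ≈ 0.9009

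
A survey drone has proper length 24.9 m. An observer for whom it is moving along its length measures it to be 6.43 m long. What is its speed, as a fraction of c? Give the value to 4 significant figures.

β ≈ 0.9661

γ = L₀/L = 24.9/6.43 = 3.87247
β = √(1 − 1/γ²) = 0.9661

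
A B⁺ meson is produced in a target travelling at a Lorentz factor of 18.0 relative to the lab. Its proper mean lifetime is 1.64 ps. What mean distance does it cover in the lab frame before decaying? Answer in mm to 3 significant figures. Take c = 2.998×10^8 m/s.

d ≈ 8.84 mm

β = √(1 − 1/γ²) = √(1 − 1/18.0²) = 0.99846
Dilated lifetime: Δt = γτ₀ = 18.0 × 1.64 ps = 29.520 ps
d = vΔt = 0.99846c × 29.520 ps = 2.9934×10^8 m/s × 2.9520×10^-11 s = 8.84 mm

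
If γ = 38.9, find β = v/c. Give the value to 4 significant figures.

β = √(1 − 1/γ²) = √(1 − 1/38.9²) = √(0.999339) = 0.9997

β ≈ 0.9997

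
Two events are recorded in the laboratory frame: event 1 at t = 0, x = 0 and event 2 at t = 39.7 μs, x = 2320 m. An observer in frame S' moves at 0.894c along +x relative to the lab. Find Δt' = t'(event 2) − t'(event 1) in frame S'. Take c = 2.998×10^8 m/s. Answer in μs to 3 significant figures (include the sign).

Δt' ≈ 73.2 μs

γ = 1/√(1 − 0.894²) = 2.2318
Δt' = γ(Δt − vΔx/c²) = 2.2318 × (39.7 μs − 0.894×2320 m / (2.998×10^8 m/s))
= 2.2318 × (32.782 μs) = 73.2 μs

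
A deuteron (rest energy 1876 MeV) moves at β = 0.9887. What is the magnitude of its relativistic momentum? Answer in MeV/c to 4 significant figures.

p ≈ 12370 MeV/c

γ = 1/√(1 − 0.9887²) = 6.67077
p = γβm₀c = 6.67077 × 0.9887 × 1876 MeV/c = 12370 MeV/c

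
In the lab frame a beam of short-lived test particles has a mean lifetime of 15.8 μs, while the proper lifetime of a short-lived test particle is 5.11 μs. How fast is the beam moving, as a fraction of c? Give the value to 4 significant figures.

γ = Δt/τ₀ = 15.8/5.11 = 3.09198
β = √(1 − 1/γ²) = √(1 − 1/3.09198²) = 0.9463

β ≈ 0.9463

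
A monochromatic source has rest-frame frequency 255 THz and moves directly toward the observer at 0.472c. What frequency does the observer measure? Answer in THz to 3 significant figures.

f_obs ≈ 426 THz

Relativistic Doppler: f_obs = f_src √((1+β)/(1−β))
= 255 × √(1.4720/0.52800) = 255 × 1.6697 = 426 THz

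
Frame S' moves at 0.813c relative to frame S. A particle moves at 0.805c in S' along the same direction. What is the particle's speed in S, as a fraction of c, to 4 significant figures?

Relativistic velocity addition: u = (u' + v)/(1 + u'v/c²)
= (0.805 + 0.813)/(1 + 0.805×0.813) = 1.618/1.65447 = 0.9780

u ≈ 0.9780c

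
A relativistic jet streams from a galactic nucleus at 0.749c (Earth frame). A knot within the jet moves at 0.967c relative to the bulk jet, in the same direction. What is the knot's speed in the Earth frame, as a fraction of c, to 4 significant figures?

Relativistic velocity addition: u = (u' + v)/(1 + u'v/c²)
= (0.967 + 0.749)/(1 + 0.967×0.749) = 1.716/1.72428 = 0.9952

u ≈ 0.9952c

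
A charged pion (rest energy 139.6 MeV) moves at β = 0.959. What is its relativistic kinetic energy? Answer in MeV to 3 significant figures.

γ = 1/√(1 − 0.959²) = 3.5285
K = (γ − 1)m₀c² = (3.5285 − 1) × 139.6 MeV = 2.5285 × 139.6 MeV = 353 MeV

K ≈ 353 MeV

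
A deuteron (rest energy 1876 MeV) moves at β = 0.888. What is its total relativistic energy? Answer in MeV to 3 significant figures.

γ = 1/√(1 − 0.888²) = 2.1747
E = γm₀c² = 2.1747 × 1876 MeV = 4080 MeV

E ≈ 4080 MeV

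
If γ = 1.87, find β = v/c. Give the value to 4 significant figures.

β = √(1 − 1/γ²) = √(1 − 1/1.87²) = √(0.714032) = 0.8450

β ≈ 0.8450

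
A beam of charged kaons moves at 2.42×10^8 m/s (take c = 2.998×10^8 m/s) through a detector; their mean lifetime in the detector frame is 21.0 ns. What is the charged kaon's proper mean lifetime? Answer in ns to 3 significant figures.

β = v/c = 2.42×10^8 / 2.998×10^8 = 0.80720
γ = 1/√(1 − 0.80720²) = 1.6941
Proper time: τ₀ = Δt/γ = 21.0/1.6941 = 12.4 ns

τ₀ ≈ 12.4 ns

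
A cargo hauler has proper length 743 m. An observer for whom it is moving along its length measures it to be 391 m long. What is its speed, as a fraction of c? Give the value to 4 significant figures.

γ = L₀/L = 743/391 = 1.90026
β = √(1 − 1/γ²) = 0.8503

β ≈ 0.8503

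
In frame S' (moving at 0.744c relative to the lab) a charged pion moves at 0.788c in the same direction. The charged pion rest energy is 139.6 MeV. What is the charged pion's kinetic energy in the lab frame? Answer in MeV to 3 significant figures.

K ≈ 399 MeV

u_lab = (0.788 + 0.744)/(1 + 0.788×0.744) = 0.965786
γ = 1/√(1 − 0.965786²) = 3.8560
K = (γ − 1)m₀c² = (3.8560 − 1) × 139.6 = 2.8560 × 139.6 = 399 MeV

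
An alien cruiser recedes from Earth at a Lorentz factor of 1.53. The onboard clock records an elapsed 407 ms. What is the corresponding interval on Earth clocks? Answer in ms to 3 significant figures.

Δt ≈ 623 ms

γ = 1.53 (given)
Time dilation: Δt = γτ₀ = 1.53 × 407 ms = 623 ms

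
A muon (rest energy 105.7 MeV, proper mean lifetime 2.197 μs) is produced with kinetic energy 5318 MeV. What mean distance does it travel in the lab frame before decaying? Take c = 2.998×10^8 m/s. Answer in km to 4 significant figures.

γ = 1 + K/(m₀c²) = 1 + 5318/105.7 = 51.3122
β = √(1 − 1/γ²) = 0.999810
Dilated lifetime: γτ₀ = 51.3122 × 2.197 μs = 112.733 μs
d = βc·γτ₀ = 0.999810 × (2.998×10^8 m/s) × 0.000112733 s = 33.79 km

d ≈ 33.79 km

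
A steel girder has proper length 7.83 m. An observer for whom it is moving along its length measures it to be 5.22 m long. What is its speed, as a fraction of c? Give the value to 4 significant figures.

γ = L₀/L = 7.83/5.22 = 1.50000
β = √(1 − 1/γ²) = 0.7454

β ≈ 0.7454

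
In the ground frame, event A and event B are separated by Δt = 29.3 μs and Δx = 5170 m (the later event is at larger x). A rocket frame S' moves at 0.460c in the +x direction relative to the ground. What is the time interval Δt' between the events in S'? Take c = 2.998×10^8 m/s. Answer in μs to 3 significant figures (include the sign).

γ = 1/√(1 − 0.460²) = 1.1262
Δt' = γ(Δt − vΔx/c²) = 1.1262 × (29.3 μs − 0.460×5170 m / (2.998×10^8 m/s))
= 1.1262 × (21.367 μs) = 24.1 μs

Δt' ≈ 24.1 μs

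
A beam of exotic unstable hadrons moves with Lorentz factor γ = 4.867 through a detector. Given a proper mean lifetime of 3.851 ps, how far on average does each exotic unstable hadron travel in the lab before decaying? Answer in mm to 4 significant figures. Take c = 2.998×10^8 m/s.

β = √(1 − 1/γ²) = √(1 − 1/4.867²) = 0.978664
Dilated lifetime: Δt = γτ₀ = 4.867 × 3.851 ps = 18.7428 ps
d = vΔt = 0.978664c × 18.7428 ps = 2.93404×10^8 m/s × 1.87428×10^-11 s = 5.499 mm

d ≈ 5.499 mm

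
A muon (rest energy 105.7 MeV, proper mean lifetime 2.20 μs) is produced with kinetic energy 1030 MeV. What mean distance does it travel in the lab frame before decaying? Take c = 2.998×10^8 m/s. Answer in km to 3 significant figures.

γ = 1 + K/(m₀c²) = 1 + 1030/105.7 = 10.745
β = √(1 − 1/γ²) = 0.99566
Dilated lifetime: γτ₀ = 10.745 × 2.20 μs = 23.638 μs
d = βc·γτ₀ = 0.99566 × (2.998×10^8 m/s) × 2.3638×10^-5 s = 7.06 km

d ≈ 7.06 km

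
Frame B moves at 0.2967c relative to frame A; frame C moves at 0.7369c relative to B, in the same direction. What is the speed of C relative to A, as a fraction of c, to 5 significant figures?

u ≈ 0.84816c

Compose boost 2: (0.7369 + 0.2967)/(1 + 0.7369×0.2967) = 1.0336/1.218638 = 0.84816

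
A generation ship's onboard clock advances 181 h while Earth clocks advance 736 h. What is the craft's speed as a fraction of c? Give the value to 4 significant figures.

β ≈ 0.9693

γ = Δt/τ₀ = 736/181 = 4.06630
β = √(1 − 1/γ²) = √(1 − 1/4.06630²) = 0.9693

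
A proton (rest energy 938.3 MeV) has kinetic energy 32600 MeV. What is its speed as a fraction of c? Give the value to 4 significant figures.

β ≈ 0.9996

γ = 1 + K/(m₀c²) = 1 + 32600/938.3 = 35.7437
β = √(1 − 1/γ²) = 0.9996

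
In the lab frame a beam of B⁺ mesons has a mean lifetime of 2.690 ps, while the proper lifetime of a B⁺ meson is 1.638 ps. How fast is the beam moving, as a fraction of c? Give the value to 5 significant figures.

γ = Δt/τ₀ = 2.690/1.638 = 1.642247
β = √(1 − 1/γ²) = √(1 − 1/1.642247²) = 0.79323

β ≈ 0.79323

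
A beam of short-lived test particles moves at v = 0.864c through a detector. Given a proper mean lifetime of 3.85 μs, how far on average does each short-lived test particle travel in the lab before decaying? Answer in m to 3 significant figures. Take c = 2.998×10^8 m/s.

γ = 1/√(1 − 0.864²) = 1.9861
Dilated lifetime: Δt = γτ₀ = 1.9861 × 3.85 μs = 7.6466 μs
d = vΔt = 0.864c × 7.6466 μs = 2.5903×10^8 m/s × 7.6466×10^-6 s = 1980 m

d ≈ 1980 m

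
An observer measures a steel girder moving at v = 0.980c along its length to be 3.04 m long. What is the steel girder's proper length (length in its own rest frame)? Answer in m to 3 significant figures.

L₀ ≈ 15.3 m

γ = 1/√(1 − 0.980²) = 5.0252
L₀ = γL = 5.0252 × 3.04 = 15.3 m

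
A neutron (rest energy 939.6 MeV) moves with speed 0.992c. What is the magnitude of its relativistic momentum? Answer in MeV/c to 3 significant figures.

γ = 1/√(1 − 0.992²) = 7.9216
p = γβm₀c = 7.9216 × 0.992 × 939.6 MeV/c = 7380 MeV/c

p ≈ 7380 MeV/c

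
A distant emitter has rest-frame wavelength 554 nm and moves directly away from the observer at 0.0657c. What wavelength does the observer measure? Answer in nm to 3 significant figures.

λ_obs ≈ 592 nm

Relativistic Doppler: λ_obs = λ_src √((1+β)/(1−β))
= 554 × √(1.0657/0.93430) = 554 × 1.0680 = 592 nm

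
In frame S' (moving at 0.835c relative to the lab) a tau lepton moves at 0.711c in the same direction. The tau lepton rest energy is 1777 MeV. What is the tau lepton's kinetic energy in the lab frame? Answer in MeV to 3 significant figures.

u_lab = (0.711 + 0.835)/(1 + 0.711×0.835) = 0.970079
γ = 1/√(1 − 0.970079²) = 4.1188
K = (γ − 1)m₀c² = (4.1188 − 1) × 1777 = 3.1188 × 1777 = 5540 MeV

K ≈ 5540 MeV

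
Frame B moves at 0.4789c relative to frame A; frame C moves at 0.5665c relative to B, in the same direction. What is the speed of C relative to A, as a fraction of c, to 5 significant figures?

u ≈ 0.82231c

Compose boost 2: (0.5665 + 0.4789)/(1 + 0.5665×0.4789) = 1.0454/1.271297 = 0.82231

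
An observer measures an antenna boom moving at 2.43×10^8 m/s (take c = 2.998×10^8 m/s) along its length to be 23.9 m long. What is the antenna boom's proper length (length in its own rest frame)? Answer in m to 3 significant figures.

β = v/c = 2.43×10^8 / 2.998×10^8 = 0.81054
γ = 1/√(1 − 0.81054²) = 1.7074
L₀ = γL = 1.7074 × 23.9 = 40.8 m

L₀ ≈ 40.8 m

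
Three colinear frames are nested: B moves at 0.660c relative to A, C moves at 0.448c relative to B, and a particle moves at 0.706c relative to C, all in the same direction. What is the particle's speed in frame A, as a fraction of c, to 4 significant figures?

Compose boost 2: (0.448 + 0.660)/(1 + 0.448×0.660) = 1.108/1.29568 = 0.855149
Compose boost 3: (0.706 + 0.855149)/(1 + 0.706×0.855149) = 1.56115/1.60374 = 0.9734

u ≈ 0.9734c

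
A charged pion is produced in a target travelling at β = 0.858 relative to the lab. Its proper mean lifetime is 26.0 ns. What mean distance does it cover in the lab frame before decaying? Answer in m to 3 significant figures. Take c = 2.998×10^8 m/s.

d ≈ 13.0 m

γ = 1/√(1 − 0.858²) = 1.9469
Dilated lifetime: Δt = γτ₀ = 1.9469 × 26.0 ns = 50.618 ns
d = vΔt = 0.858c × 50.618 ns = 2.5723×10^8 m/s × 5.0618×10^-8 s = 13.0 m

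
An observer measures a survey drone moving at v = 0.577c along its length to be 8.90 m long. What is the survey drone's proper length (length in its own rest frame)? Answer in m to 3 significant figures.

γ = 1/√(1 − 0.577²) = 1.2244
L₀ = γL = 1.2244 × 8.90 = 10.9 m

L₀ ≈ 10.9 m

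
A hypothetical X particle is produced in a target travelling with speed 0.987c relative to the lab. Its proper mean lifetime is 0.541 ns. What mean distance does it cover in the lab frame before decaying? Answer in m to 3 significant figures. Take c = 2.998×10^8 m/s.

d ≈ 0.996 m

γ = 1/√(1 − 0.987²) = 6.2220
Dilated lifetime: Δt = γτ₀ = 6.2220 × 0.541 ns = 3.3661 ns
d = vΔt = 0.987c × 3.3661 ns = 2.9590×10^8 m/s × 3.3661×10^-9 s = 0.996 m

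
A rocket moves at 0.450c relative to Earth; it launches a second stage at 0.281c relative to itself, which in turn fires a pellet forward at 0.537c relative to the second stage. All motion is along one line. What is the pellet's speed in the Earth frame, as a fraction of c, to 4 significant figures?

Compose boost 2: (0.281 + 0.450)/(1 + 0.281×0.450) = 0.7310/1.12645 = 0.648941
Compose boost 3: (0.537 + 0.648941)/(1 + 0.537×0.648941) = 1.18594/1.34848 = 0.8795

u ≈ 0.8795c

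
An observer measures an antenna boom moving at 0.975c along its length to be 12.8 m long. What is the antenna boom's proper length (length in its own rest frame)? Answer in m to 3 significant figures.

γ = 1/√(1 − 0.975²) = 4.5004
L₀ = γL = 4.5004 × 12.8 = 57.6 m

L₀ ≈ 57.6 m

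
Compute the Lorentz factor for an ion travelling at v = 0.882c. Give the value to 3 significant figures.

γ = 1/√(1 − β²) = 1/√(1 − 0.882²) = 1/√(0.22208) = 2.12

γ ≈ 2.12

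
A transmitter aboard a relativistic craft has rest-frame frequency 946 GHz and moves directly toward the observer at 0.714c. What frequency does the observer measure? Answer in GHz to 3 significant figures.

f_obs ≈ 2320 GHz

Relativistic Doppler: f_obs = f_src √((1+β)/(1−β))
= 946 × √(1.7140/0.28600) = 946 × 2.4481 = 2320 GHz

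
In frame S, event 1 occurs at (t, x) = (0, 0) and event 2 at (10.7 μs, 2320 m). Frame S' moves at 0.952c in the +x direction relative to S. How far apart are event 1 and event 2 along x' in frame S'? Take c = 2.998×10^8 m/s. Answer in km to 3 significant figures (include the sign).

Δx' ≈ -2.40 km

γ = 1/√(1 − 0.952²) = 3.2669
Δx' = γ(Δx − vΔt) = 3.2669 × (2320 m − 0.952×(2.998×10^8 m/s)×10.7×10^-6 s)
= 3.2669 × (-733.88 m) = -2.40 km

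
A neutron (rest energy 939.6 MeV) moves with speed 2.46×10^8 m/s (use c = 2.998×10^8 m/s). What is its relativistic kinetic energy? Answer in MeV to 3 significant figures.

β = v/c = 2.46×10^8 / 2.998×10^8 = 0.82055
γ = 1/√(1 − 0.82055²) = 1.7495
K = (γ − 1)m₀c² = (1.7495 − 1) × 939.6 MeV = 0.74954 × 939.6 MeV = 704 MeV

K ≈ 704 MeV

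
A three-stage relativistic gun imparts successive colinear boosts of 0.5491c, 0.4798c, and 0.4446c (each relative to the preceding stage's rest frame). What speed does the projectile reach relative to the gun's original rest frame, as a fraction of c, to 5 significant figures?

Compose boost 2: (0.4798 + 0.5491)/(1 + 0.4798×0.5491) = 1.0289/1.263458 = 0.8143522
Compose boost 3: (0.4446 + 0.8143522)/(1 + 0.4446×0.8143522) = 1.258952/1.362061 = 0.92430

u ≈ 0.92430c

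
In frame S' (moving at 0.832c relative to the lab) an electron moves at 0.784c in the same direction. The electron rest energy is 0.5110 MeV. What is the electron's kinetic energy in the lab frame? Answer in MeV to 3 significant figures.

K ≈ 1.94 MeV

u_lab = (0.784 + 0.832)/(1 + 0.784×0.832) = 0.978038
γ = 1/√(1 − 0.978038²) = 4.7978
K = (γ − 1)m₀c² = (4.7978 − 1) × 0.5110 = 3.7978 × 0.5110 = 1.94 MeV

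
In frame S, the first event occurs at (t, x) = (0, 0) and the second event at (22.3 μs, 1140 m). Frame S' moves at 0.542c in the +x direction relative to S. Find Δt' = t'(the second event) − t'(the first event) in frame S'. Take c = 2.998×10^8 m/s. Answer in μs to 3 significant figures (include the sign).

γ = 1/√(1 − 0.542²) = 1.1899
Δt' = γ(Δt − vΔx/c²) = 1.1899 × (22.3 μs − 0.542×1140 m / (2.998×10^8 m/s))
= 1.1899 × (20.239 μs) = 24.1 μs

Δt' ≈ 24.1 μs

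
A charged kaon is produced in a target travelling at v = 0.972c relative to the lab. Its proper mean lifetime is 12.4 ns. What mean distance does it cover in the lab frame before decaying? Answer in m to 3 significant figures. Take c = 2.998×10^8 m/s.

γ = 1/√(1 − 0.972²) = 4.2557
Dilated lifetime: Δt = γτ₀ = 4.2557 × 12.4 ns = 52.770 ns
d = vΔt = 0.972c × 52.770 ns = 2.9141×10^8 m/s × 5.2770×10^-8 s = 15.4 m

d ≈ 15.4 m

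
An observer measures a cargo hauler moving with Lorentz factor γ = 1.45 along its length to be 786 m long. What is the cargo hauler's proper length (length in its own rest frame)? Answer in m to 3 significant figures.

γ = 1.45 (given)
L₀ = γL = 1.45 × 786 = 1140 m

L₀ ≈ 1140 m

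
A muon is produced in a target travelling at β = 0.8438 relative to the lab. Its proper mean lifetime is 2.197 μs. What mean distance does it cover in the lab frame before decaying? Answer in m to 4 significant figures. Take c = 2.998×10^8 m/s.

d ≈ 1036 m

γ = 1/√(1 − 0.8438²) = 1.86338
Dilated lifetime: Δt = γτ₀ = 1.86338 × 2.197 μs = 4.09386 μs
d = vΔt = 0.8438c × 4.09386 μs = 2.52971×10^8 m/s × 4.09386×10^-6 s = 1036 m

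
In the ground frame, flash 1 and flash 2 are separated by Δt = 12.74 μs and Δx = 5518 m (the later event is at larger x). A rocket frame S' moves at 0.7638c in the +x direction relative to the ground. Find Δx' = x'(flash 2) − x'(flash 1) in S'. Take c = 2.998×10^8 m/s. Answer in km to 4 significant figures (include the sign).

γ = 1/√(1 − 0.7638²) = 1.54930
Δx' = γ(Δx − vΔt) = 1.54930 × (5518 m − 0.7638×(2.998×10^8 m/s)×12.74×10^-6 s)
= 1.54930 × (2600.70 m) = 4.029 km

Δx' ≈ 4.029 km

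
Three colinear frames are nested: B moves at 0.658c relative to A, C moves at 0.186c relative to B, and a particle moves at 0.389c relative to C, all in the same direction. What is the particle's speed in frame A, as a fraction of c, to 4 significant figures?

Compose boost 2: (0.186 + 0.658)/(1 + 0.186×0.658) = 0.8440/1.12239 = 0.751968
Compose boost 3: (0.389 + 0.751968)/(1 + 0.389×0.751968) = 1.14097/1.29252 = 0.8827

u ≈ 0.8827c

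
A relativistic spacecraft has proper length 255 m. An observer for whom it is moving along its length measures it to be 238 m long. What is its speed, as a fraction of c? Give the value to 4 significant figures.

β ≈ 0.3590

γ = L₀/L = 255/238 = 1.07143
β = √(1 − 1/γ²) = 0.3590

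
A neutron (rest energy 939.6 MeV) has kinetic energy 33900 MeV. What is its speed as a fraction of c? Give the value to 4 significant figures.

β ≈ 0.9996

γ = 1 + K/(m₀c²) = 1 + 33900/939.6 = 37.0792
β = √(1 − 1/γ²) = 0.9996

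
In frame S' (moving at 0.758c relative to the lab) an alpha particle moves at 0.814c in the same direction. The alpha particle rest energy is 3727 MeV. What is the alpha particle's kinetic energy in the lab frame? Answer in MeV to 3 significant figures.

u_lab = (0.814 + 0.758)/(1 + 0.814×0.758) = 0.972163
γ = 1/√(1 − 0.972163²) = 4.2680
K = (γ − 1)m₀c² = (4.2680 − 1) × 3727 = 3.2680 × 3727 = 12200 MeV

K ≈ 12200 MeV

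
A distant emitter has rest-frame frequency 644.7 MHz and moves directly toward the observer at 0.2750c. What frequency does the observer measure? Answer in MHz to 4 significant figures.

Relativistic Doppler: f_obs = f_src √((1+β)/(1−β))
= 644.7 × √(1.27500/0.725000) = 644.7 × 1.32613 = 855.0 MHz

f_obs ≈ 855.0 MHz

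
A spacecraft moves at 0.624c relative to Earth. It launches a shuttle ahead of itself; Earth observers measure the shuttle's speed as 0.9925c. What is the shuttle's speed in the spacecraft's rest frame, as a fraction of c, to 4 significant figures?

u' ≈ 0.9680c

Inverse velocity addition: u' = (u − v)/(1 − uv/c²)
= (0.9925 − 0.624)/(1 − 0.9925×0.624) = 0.3685/0.380680 = 0.9680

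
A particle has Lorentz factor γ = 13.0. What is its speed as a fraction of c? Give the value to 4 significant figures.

β ≈ 0.9970

β = √(1 − 1/γ²) = √(1 − 1/13.0²) = √(0.994083) = 0.9970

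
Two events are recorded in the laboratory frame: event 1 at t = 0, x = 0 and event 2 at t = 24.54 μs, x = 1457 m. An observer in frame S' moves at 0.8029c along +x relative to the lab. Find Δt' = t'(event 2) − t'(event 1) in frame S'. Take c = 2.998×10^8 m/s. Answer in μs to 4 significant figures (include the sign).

Δt' ≈ 34.62 μs

γ = 1/√(1 − 0.8029²) = 1.67753
Δt' = γ(Δt − vΔx/c²) = 1.67753 × (24.54 μs − 0.8029×1457 m / (2.998×10^8 m/s))
= 1.67753 × (20.6380 μs) = 34.62 μs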